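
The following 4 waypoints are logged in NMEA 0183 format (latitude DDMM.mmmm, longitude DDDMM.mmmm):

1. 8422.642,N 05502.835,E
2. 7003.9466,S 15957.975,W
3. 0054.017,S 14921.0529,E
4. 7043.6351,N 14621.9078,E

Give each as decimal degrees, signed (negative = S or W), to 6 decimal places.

1. 84.377367, 55.047250
2. -70.065777, -159.966250
3. -0.900283, 149.350882
4. 70.727252, 146.365130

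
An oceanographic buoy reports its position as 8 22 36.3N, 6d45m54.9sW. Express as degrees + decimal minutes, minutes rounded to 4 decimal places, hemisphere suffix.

Latitude: seconds/60 = 0.60500; minutes = 22 + 0.60500 = 22.605000
Lon: 45 + 54.9/60 = 45.915000′

8° 22.6050′ N, 6° 45.9150′ W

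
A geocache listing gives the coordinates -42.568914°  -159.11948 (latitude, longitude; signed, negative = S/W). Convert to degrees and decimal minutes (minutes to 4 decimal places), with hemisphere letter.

Latitude is negative → S; |value| = 42.568914
Latitude: fractional part 0.568914 → 34.134840 minutes
Longitude is negative → W; |value| = 159.119480
Longitude: minutes = (159.119480 − 159) × 60 = 7.168800

42° 34.1348′ S, 159° 7.1688′ W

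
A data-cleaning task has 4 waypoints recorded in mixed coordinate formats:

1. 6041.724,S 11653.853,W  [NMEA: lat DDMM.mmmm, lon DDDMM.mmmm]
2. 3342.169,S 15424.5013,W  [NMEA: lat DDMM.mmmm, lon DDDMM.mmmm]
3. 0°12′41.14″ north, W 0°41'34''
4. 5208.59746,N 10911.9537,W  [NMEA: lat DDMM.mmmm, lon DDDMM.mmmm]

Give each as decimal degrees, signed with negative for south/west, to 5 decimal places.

Point 1:
  φ: split at 2 digits → 60° and 41.724′; 60 + 41.724/60 = 60.695400
  S ⇒ negate
  Longitude: degrees = first 3 digits = 116, minutes = 53.853; 116 + 53.853/60 = 116.897550
  hemisphere W, so the sign is −
Point 2:
  φ: split at 2 digits → 33° and 42.169′; 33 + 42.169/60 = 33.702817
  S ⇒ negate
  λ: split at 3 digits → 154° and 24.5013′; 154 + 24.5013/60 = 154.408355
  W ⇒ negate
Point 3:
  Lat: 0 + 12/60 + 41.14/3600 = 0.211428
  N → positive
  Lon: 41′ + 34″ = 41.56667′; 0 + 41.56667/60 = 0.692778
  hemisphere W, so the sign is −
Point 4:
  Lat: degrees = first 2 digits = 52, minutes = 8.59746; 52 + 8.59746/60 = 52.143291
  N ⇒ keep positive
  Longitude: split at 3 digits → 109° and 11.9537′; 109 + 11.9537/60 = 109.199228
  W → negative

1. -60.69540, -116.89755
2. -33.70282, -154.40836
3. 0.21143, -0.69278
4. 52.14329, -109.19923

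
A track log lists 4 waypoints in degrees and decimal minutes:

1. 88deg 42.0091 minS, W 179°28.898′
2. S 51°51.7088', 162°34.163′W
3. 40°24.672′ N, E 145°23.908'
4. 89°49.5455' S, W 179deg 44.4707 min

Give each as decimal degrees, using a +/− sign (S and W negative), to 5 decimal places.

1. -88.70015, -179.48163
2. -51.86181, -162.56938
3. 40.41120, 145.39847
4. -89.82576, -179.74118

Point 1:
  Lat: 88 + 42.0091/60 = 88.700152
  S ⇒ negate
  Longitude: 28.898′ = 0.481633°; total 179.481633
  W ⇒ negate
Point 2:
  Lat: 51.7088′ = 0.861813°; total 51.861813
  S → negative
  λ: 34.163′ = 0.569383°; total 162.569383
  W → negative
Point 3:
  Lat: 24.672′ = 0.411200°; total 40.411200
  N ⇒ keep positive
  Longitude: 145 + 23.908/60 = 145.398467
  E → positive
Point 4:
  Lat: 49.5455′ = 0.825758°; total 89.825758
  S ⇒ negate
  λ: 179 + 44.4707/60 = 179.741178
  hemisphere W, so the sign is −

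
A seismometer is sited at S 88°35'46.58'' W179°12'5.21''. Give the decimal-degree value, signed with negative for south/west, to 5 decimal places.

-88.59627, -179.20145

φ: 88° + 35/60 + 46.58/3600 = 88 + 0.583333 + 0.012939 = 88.596272
hemisphere S, so the sign is −
λ: 179° + 12/60 + 5.21/3600 = 179 + 0.200000 + 0.001447 = 179.201447
W ⇒ negate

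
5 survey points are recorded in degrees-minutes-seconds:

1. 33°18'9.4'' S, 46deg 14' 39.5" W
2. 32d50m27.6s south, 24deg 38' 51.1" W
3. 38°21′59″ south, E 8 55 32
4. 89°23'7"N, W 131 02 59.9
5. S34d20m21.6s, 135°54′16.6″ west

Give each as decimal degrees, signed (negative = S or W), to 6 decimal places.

Point 1:
  Latitude: 33° + 18/60 + 9.4/3600 = 33 + 0.300000 + 0.002611 = 33.3026111
  S ⇒ negate
  Lon: 46° + 14/60 + 39.5/3600 = 46 + 0.233333 + 0.010972 = 46.2443056
  W ⇒ negate
Point 2:
  Lat: 32 + 50/60 + 27.6/3600 = 32.8410000
  S → negative
  λ: 24 + 38/60 + 51.1/3600 = 24.6475278
  W → negative
Point 3:
  Latitude: 38° + 21/60 + 59/3600 = 38 + 0.350000 + 0.016389 = 38.3663889
  S → negative
  Longitude: 8° + 55/60 + 32/3600 = 8 + 0.916667 + 0.008889 = 8.9255556
  E ⇒ keep positive
Point 4:
  Latitude: 89 + 23/60 + 7/3600 = 89.3852778
  N ⇒ keep positive
  λ: 131 + 2/60 + 59.9/3600 = 131.0499722
  hemisphere W, so the sign is −
Point 5:
  Lat: 34 + 20/60 + 21.6/3600 = 34.3393333
  S → negative
  Longitude: 135 + 54/60 + 16.6/3600 = 135.9046111
  hemisphere W, so the sign is −

1. -33.302611, -46.244306
2. -32.841000, -24.647528
3. -38.366389, 8.925556
4. 89.385278, -131.049972
5. -34.339333, -135.904611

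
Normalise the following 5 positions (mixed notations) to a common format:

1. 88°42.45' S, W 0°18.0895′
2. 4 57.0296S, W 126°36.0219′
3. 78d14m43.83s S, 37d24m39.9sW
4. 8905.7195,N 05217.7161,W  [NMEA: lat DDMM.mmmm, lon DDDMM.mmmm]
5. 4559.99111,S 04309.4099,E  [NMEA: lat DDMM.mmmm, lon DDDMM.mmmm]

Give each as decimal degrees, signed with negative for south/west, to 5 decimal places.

Point 1:
  Lat: 88 + 42.45/60 = 88.707500
  hemisphere S, so the sign is −
  Longitude: 18.0895′ = 0.301492°; total 0.301492
  hemisphere W, so the sign is −
Point 2:
  φ: 57.0296′ = 0.950493°; total 4.950493
  S ⇒ negate
  Longitude: 36.0219′ = 0.600365°; total 126.600365
  W → negative
Point 3:
  φ: 78° + 14/60 + 43.83/3600 = 78 + 0.233333 + 0.012175 = 78.245508
  S → negative
  λ: 37 + 24/60 + 39.9/3600 = 37.411083
  W ⇒ negate
Point 4:
  φ: split at 2 digits → 89° and 5.7195′; 89 + 5.7195/60 = 89.095325
  N ⇒ keep positive
  Longitude: degrees = first 3 digits = 52, minutes = 17.7161; 52 + 17.7161/60 = 52.295268
  hemisphere W, so the sign is −
Point 5:
  Latitude: split at 2 digits → 45° and 59.99111′; 45 + 59.99111/60 = 45.999852
  hemisphere S, so the sign is −
  λ: split at 3 digits → 043° and 9.4099′; 43 + 9.4099/60 = 43.156832
  E → positive

1. -88.70750, -0.30149
2. -4.95049, -126.60037
3. -78.24551, -37.41108
4. 89.09533, -52.29527
5. -45.99985, 43.15683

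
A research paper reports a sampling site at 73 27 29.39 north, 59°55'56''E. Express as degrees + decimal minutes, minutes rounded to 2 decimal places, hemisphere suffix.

73° 27.49′ N, 59° 55.93′ E

φ: seconds/60 = 0.48983; minutes = 27 + 0.48983 = 27.4898
Longitude: 55 + 56/60 = 55.9333′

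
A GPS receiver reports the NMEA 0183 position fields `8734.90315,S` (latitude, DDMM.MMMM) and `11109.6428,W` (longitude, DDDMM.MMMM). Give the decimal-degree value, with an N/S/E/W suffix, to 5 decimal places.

φ: degrees = first 2 digits = 87, minutes = 34.90315; 87 + 34.90315/60 = 87.581719
λ: degrees = first 3 digits = 111, minutes = 9.6428; 111 + 9.6428/60 = 111.160713

87.58172° S, 111.16071° W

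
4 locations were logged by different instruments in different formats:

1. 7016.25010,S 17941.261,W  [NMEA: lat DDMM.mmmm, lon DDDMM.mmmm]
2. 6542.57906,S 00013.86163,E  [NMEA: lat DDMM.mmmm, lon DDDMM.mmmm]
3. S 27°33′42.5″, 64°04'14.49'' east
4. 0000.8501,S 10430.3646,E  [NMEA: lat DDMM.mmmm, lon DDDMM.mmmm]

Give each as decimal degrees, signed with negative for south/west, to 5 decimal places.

Point 1:
  Lat: degrees = first 2 digits = 70, minutes = 16.2501; 70 + 16.2501/60 = 70.270835
  S → negative
  Lon: split at 3 digits → 179° and 41.261′; 179 + 41.261/60 = 179.687683
  W ⇒ negate
Point 2:
  φ: degrees = first 2 digits = 65, minutes = 42.57906; 65 + 42.57906/60 = 65.709651
  hemisphere S, so the sign is −
  λ: split at 3 digits → 000° and 13.86163′; 0 + 13.86163/60 = 0.231027
  E ⇒ keep positive
Point 3:
  φ: 27 + 33/60 + 42.5/3600 = 27.561806
  hemisphere S, so the sign is −
  Longitude: 4′ + 14.49″ = 4.24150′; 64 + 4.24150/60 = 64.070692
  E → positive
Point 4:
  Lat: split at 2 digits → 00° and 0.8501′; 0 + 0.8501/60 = 0.014168
  hemisphere S, so the sign is −
  λ: degrees = first 3 digits = 104, minutes = 30.3646; 104 + 30.3646/60 = 104.506077
  E ⇒ keep positive

1. -70.27084, -179.68768
2. -65.70965, 0.23103
3. -27.56181, 64.07069
4. -0.01417, 104.50608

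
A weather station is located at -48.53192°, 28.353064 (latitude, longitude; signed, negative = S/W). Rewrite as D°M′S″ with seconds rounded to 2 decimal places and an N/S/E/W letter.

48°31′54.91″ S, 28°21′11.03″ E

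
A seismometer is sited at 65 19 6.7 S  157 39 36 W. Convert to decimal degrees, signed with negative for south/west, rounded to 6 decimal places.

-65.318528, -157.660000

Latitude: 65° + 19/60 + 6.7/3600 = 65 + 0.316667 + 0.001861 = 65.3185278
hemisphere S, so the sign is −
Longitude: 157° + 39/60 + 36/3600 = 157 + 0.650000 + 0.010000 = 157.6600000
W ⇒ negate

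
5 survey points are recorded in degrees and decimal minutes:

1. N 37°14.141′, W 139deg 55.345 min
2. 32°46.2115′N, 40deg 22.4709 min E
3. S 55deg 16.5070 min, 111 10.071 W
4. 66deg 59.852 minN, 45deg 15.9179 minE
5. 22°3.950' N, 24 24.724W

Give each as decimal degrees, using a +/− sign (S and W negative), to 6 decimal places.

Point 1:
  Lat: 37 + 14.141/60 = 37.2356833
  N ⇒ keep positive
  λ: 55.345′ = 0.922417°; total 139.9224167
  W → negative
Point 2:
  Latitude: 32 + 46.2115/60 = 32.7701917
  N → positive
  Lon: 22.4709′ = 0.374515°; total 40.3745150
  E → positive
Point 3:
  Lat: 55 + 16.507/60 = 55.2751167
  S → negative
  Lon: 10.071′ = 0.167850°; total 111.1678500
  W ⇒ negate
Point 4:
  Latitude: 66 + 59.852/60 = 66.9975333
  N → positive
  Lon: 45 + 15.9179/60 = 45.2652983
  E → positive
Point 5:
  Lat: 3.95′ = 0.065833°; total 22.0658333
  N → positive
  Longitude: 24.724′ = 0.412067°; total 24.4120667
  W ⇒ negate

1. 37.235683, -139.922417
2. 32.770192, 40.374515
3. -55.275117, -111.167850
4. 66.997533, 45.265298
5. 22.065833, -24.412067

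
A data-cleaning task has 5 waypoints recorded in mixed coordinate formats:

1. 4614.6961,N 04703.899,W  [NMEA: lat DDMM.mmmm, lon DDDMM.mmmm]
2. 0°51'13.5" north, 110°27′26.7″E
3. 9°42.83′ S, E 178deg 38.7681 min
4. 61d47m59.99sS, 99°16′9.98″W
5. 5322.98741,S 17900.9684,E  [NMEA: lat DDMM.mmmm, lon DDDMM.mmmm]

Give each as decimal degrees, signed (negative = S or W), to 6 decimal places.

1. 46.244935, -47.064983
2. 0.853750, 110.457417
3. -9.713833, 178.646135
4. -61.799997, -99.269439
5. -53.383124, 179.016140

Point 1:
  Lat: split at 2 digits → 46° and 14.6961′; 46 + 14.6961/60 = 46.2449350
  N → positive
  Lon: split at 3 digits → 047° and 3.899′; 47 + 3.899/60 = 47.0649833
  W ⇒ negate
Point 2:
  Latitude: 0° + 51/60 + 13.5/3600 = 0 + 0.850000 + 0.003750 = 0.8537500
  N ⇒ keep positive
  Longitude: 27′ + 26.7″ = 27.44500′; 110 + 27.44500/60 = 110.4574167
  E ⇒ keep positive
Point 3:
  Latitude: 42.83′ = 0.713833°; total 9.7138333
  hemisphere S, so the sign is −
  Longitude: 38.7681′ = 0.646135°; total 178.6461350
  E → positive
Point 4:
  Lat: 61° + 47/60 + 59.99/3600 = 61 + 0.783333 + 0.016664 = 61.7999972
  S → negative
  λ: 16′ + 9.98″ = 16.16633′; 99 + 16.16633/60 = 99.2694389
  W ⇒ negate
Point 5:
  Lat: degrees = first 2 digits = 53, minutes = 22.98741; 53 + 22.98741/60 = 53.3831235
  S ⇒ negate
  λ: degrees = first 3 digits = 179, minutes = 0.9684; 179 + 0.9684/60 = 179.0161400
  E ⇒ keep positive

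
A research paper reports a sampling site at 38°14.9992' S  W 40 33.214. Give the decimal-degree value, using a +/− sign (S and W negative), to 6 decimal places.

-38.249987, -40.553567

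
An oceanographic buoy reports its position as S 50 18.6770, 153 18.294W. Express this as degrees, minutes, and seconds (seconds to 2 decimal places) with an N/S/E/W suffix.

50°18′40.62″ S, 153°18′17.64″ W

Lat: fractional minutes 0.67700 × 60 = 40.6200″
Longitude: fractional minutes 0.29400 × 60 = 17.6400″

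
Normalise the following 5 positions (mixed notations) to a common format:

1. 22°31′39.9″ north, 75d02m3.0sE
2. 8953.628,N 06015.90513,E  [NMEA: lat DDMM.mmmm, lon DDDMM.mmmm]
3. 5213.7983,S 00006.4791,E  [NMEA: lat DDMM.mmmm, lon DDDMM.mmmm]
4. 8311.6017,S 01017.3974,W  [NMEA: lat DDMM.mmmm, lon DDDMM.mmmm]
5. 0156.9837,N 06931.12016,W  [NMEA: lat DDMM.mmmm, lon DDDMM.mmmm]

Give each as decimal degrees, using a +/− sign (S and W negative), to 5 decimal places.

Point 1:
  Lat: 31′ + 39.9″ = 31.66500′; 22 + 31.66500/60 = 22.527750
  N → positive
  λ: 75° + 2/60 + 3/3600 = 75 + 0.033333 + 0.000833 = 75.034167
  E ⇒ keep positive
Point 2:
  Lat: degrees = first 2 digits = 89, minutes = 53.628; 89 + 53.628/60 = 89.893800
  N → positive
  λ: split at 3 digits → 060° and 15.90513′; 60 + 15.90513/60 = 60.265086
  E ⇒ keep positive
Point 3:
  Lat: degrees = first 2 digits = 52, minutes = 13.7983; 52 + 13.7983/60 = 52.229972
  S → negative
  λ: degrees = first 3 digits = 0, minutes = 6.4791; 0 + 6.4791/60 = 0.107985
  E ⇒ keep positive
Point 4:
  φ: degrees = first 2 digits = 83, minutes = 11.6017; 83 + 11.6017/60 = 83.193362
  S ⇒ negate
  λ: split at 3 digits → 010° and 17.3974′; 10 + 17.3974/60 = 10.289957
  W ⇒ negate
Point 5:
  φ: split at 2 digits → 01° and 56.9837′; 1 + 56.9837/60 = 1.949728
  N ⇒ keep positive
  Lon: split at 3 digits → 069° and 31.12016′; 69 + 31.12016/60 = 69.518669
  hemisphere W, so the sign is −

1. 22.52775, 75.03417
2. 89.89380, 60.26509
3. -52.22997, 0.10799
4. -83.19336, -10.28996
5. 1.94973, -69.51867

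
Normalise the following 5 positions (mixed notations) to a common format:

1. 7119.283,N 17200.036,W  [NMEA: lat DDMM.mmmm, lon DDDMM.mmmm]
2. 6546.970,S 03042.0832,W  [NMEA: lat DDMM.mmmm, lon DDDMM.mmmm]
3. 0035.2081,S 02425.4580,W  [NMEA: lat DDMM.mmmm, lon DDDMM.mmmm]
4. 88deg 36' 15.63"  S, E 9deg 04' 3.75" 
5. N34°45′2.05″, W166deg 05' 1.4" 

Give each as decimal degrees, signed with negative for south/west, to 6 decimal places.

1. 71.321383, -172.000600
2. -65.782833, -30.701387
3. -0.586802, -24.424300
4. -88.604342, 9.067708
5. 34.750569, -166.083722

Point 1:
  Latitude: degrees = first 2 digits = 71, minutes = 19.283; 71 + 19.283/60 = 71.3213833
  N → positive
  Lon: split at 3 digits → 172° and 0.036′; 172 + 0.036/60 = 172.0006000
  hemisphere W, so the sign is −
Point 2:
  Latitude: degrees = first 2 digits = 65, minutes = 46.97; 65 + 46.97/60 = 65.7828333
  hemisphere S, so the sign is −
  Longitude: degrees = first 3 digits = 30, minutes = 42.0832; 30 + 42.0832/60 = 30.7013867
  W ⇒ negate
Point 3:
  Latitude: split at 2 digits → 00° and 35.2081′; 0 + 35.2081/60 = 0.5868017
  hemisphere S, so the sign is −
  Lon: split at 3 digits → 024° and 25.458′; 24 + 25.458/60 = 24.4243000
  hemisphere W, so the sign is −
Point 4:
  Latitude: 88° + 36/60 + 15.63/3600 = 88 + 0.600000 + 0.004342 = 88.6043417
  S → negative
  Longitude: 4′ + 3.75″ = 4.06250′; 9 + 4.06250/60 = 9.0677083
  E → positive
Point 5:
  φ: 34 + 45/60 + 2.05/3600 = 34.7505694
  N → positive
  Longitude: 166° + 5/60 + 1.4/3600 = 166 + 0.083333 + 0.000389 = 166.0837222
  W ⇒ negate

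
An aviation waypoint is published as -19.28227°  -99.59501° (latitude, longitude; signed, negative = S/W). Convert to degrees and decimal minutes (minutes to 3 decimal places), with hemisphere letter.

19° 16.936′ S, 99° 35.701′ W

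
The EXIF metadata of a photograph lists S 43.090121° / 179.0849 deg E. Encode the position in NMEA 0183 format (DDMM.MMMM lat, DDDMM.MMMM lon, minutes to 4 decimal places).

4305.4073,S / 17905.0940,E

Latitude: fractional part 0.090121 → 5.407260 minutes
Lon: fractional part 0.084900 → 5.094000 minutes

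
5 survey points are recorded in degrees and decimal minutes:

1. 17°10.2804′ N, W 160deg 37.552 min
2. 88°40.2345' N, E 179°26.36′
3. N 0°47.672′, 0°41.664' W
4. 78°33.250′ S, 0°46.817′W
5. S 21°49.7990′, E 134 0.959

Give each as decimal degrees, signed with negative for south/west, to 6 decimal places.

Point 1:
  Latitude: 17 + 10.2804/60 = 17.1713400
  N ⇒ keep positive
  λ: 37.552′ = 0.625867°; total 160.6258667
  hemisphere W, so the sign is −
Point 2:
  Latitude: 40.2345′ = 0.670575°; total 88.6705750
  N → positive
  Longitude: 26.36′ = 0.439333°; total 179.4393333
  E ⇒ keep positive
Point 3:
  φ: 47.672′ = 0.794533°; total 0.7945333
  N → positive
  λ: 41.664′ = 0.694400°; total 0.6944000
  W ⇒ negate
Point 4:
  Latitude: 33.25′ = 0.554167°; total 78.5541667
  S ⇒ negate
  λ: 46.817′ = 0.780283°; total 0.7802833
  W ⇒ negate
Point 5:
  Lat: 21 + 49.799/60 = 21.8299833
  S ⇒ negate
  λ: 134 + 0.959/60 = 134.0159833
  E ⇒ keep positive

1. 17.171340, -160.625867
2. 88.670575, 179.439333
3. 0.794533, -0.694400
4. -78.554167, -0.780283
5. -21.829983, 134.015983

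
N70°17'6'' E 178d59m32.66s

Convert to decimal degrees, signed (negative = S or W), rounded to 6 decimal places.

70.285000, 178.992406

φ: 70 + 17/60 + 6/3600 = 70.2850000
N → positive
Longitude: 59′ + 32.66″ = 59.54433′; 178 + 59.54433/60 = 178.9924056
E → positive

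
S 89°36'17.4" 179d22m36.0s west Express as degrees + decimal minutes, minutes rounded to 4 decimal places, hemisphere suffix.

Lat: 36 + 17.4/60 = 36.290000′
Lon: 22 + 36/60 = 22.600000′

89° 36.2900′ S, 179° 22.6000′ W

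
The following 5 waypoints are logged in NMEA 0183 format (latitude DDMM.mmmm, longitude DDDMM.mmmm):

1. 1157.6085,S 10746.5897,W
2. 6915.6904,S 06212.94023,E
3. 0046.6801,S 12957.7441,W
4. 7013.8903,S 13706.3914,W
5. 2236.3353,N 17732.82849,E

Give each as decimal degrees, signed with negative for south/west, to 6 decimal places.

Point 1:
  Latitude: split at 2 digits → 11° and 57.6085′; 11 + 57.6085/60 = 11.9601417
  S → negative
  Longitude: degrees = first 3 digits = 107, minutes = 46.5897; 107 + 46.5897/60 = 107.7764950
  hemisphere W, so the sign is −
Point 2:
  φ: split at 2 digits → 69° and 15.6904′; 69 + 15.6904/60 = 69.2615067
  S ⇒ negate
  Longitude: split at 3 digits → 062° and 12.94023′; 62 + 12.94023/60 = 62.2156705
  E → positive
Point 3:
  Latitude: degrees = first 2 digits = 0, minutes = 46.6801; 0 + 46.6801/60 = 0.7780017
  S ⇒ negate
  Longitude: split at 3 digits → 129° and 57.7441′; 129 + 57.7441/60 = 129.9624017
  hemisphere W, so the sign is −
Point 4:
  φ: split at 2 digits → 70° and 13.8903′; 70 + 13.8903/60 = 70.2315050
  S ⇒ negate
  λ: split at 3 digits → 137° and 6.3914′; 137 + 6.3914/60 = 137.1065233
  W ⇒ negate
Point 5:
  Latitude: split at 2 digits → 22° and 36.3353′; 22 + 36.3353/60 = 22.6055883
  N ⇒ keep positive
  λ: degrees = first 3 digits = 177, minutes = 32.82849; 177 + 32.82849/60 = 177.5471415
  E ⇒ keep positive

1. -11.960142, -107.776495
2. -69.261507, 62.215671
3. -0.778002, -129.962402
4. -70.231505, -137.106523
5. 22.605588, 177.547142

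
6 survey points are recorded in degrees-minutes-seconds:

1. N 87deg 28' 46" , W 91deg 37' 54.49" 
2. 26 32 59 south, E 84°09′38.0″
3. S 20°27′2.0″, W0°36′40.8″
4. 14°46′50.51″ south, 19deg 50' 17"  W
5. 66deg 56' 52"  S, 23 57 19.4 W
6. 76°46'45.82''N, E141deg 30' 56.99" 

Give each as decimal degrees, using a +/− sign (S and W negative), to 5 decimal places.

1. 87.47944, -91.63180
2. -26.54972, 84.16056
3. -20.45056, -0.61133
4. -14.78070, -19.83806
5. -66.94778, -23.95539
6. 76.77939, 141.51583

Point 1:
  Lat: 87 + 28/60 + 46/3600 = 87.479444
  N → positive
  λ: 91 + 37/60 + 54.49/3600 = 91.631803
  W → negative
Point 2:
  Lat: 26 + 32/60 + 59/3600 = 26.549722
  S ⇒ negate
  λ: 9′ + 38″ = 9.63333′; 84 + 9.63333/60 = 84.160556
  E ⇒ keep positive
Point 3:
  φ: 20 + 27/60 + 2/3600 = 20.450556
  S → negative
  Longitude: 0 + 36/60 + 40.8/3600 = 0.611333
  hemisphere W, so the sign is −
Point 4:
  Latitude: 14 + 46/60 + 50.51/3600 = 14.780697
  S → negative
  Lon: 19 + 50/60 + 17/3600 = 19.838056
  W → negative
Point 5:
  Lat: 66° + 56/60 + 52/3600 = 66 + 0.933333 + 0.014444 = 66.947778
  S ⇒ negate
  Lon: 57′ + 19.4″ = 57.32333′; 23 + 57.32333/60 = 23.955389
  W ⇒ negate
Point 6:
  Lat: 46′ + 45.82″ = 46.76367′; 76 + 46.76367/60 = 76.779394
  N → positive
  Longitude: 30′ + 56.99″ = 30.94983′; 141 + 30.94983/60 = 141.515831
  E → positive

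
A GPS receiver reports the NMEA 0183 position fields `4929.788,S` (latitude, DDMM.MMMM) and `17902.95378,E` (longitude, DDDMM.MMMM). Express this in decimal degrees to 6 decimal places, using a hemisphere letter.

49.496467° S, 179.049230° E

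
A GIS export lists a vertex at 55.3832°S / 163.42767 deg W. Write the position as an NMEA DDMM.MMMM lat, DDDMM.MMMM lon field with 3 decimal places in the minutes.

Latitude: 55° + 0.383200 × 60 = 55° 22.99200′
Lon: 163° + 0.427670 × 60 = 163° 25.66020′

5522.992,S / 16325.660,W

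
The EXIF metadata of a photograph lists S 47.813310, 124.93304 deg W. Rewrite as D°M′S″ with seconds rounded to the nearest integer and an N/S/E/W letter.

φ: 0.813310 × 60 = 48.79860′ → 48′, remainder × 60 = 47.92″
λ: 0.933040° → 55.98240′; 0.98240 × 60 = 58.94″

47°48′48″ S, 124°55′59″ W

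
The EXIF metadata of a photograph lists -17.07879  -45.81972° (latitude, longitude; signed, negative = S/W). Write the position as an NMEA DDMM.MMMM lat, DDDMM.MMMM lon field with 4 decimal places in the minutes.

Latitude is negative → S; |value| = 17.078790
Latitude: minutes = (17.078790 − 17) × 60 = 4.727400
Longitude is negative → W; |value| = 45.819720
λ: minutes = (45.819720 − 45) × 60 = 49.183200

1704.7274,S / 04549.1832,W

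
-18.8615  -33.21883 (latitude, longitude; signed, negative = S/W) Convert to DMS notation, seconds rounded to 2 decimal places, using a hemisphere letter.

Latitude is negative → S; |value| = 18.861500
Lat: 0.861500° → 51.69000′; 0.69000 × 60 = 41.4000″
Longitude is negative → W; |value| = 33.218830
λ: 0.218830 × 60 = 13.12980′ → 13′, remainder × 60 = 7.7880″

18°51′41.40″ S, 33°13′7.79″ W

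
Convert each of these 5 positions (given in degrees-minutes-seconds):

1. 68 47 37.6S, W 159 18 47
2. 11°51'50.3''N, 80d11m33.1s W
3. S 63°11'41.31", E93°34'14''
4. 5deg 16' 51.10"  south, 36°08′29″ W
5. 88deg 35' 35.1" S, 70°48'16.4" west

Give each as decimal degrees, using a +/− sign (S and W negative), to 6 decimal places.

1. -68.793778, -159.313056
2. 11.863972, -80.192528
3. -63.194808, 93.570556
4. -5.280861, -36.141389
5. -88.593083, -70.804556

Point 1:
  Latitude: 68° + 47/60 + 37.6/3600 = 68 + 0.783333 + 0.010444 = 68.7937778
  S ⇒ negate
  λ: 159° + 18/60 + 47/3600 = 159 + 0.300000 + 0.013056 = 159.3130556
  W ⇒ negate
Point 2:
  Latitude: 11 + 51/60 + 50.3/3600 = 11.8639722
  N → positive
  λ: 80° + 11/60 + 33.1/3600 = 80 + 0.183333 + 0.009194 = 80.1925278
  W ⇒ negate
Point 3:
  φ: 63° + 11/60 + 41.31/3600 = 63 + 0.183333 + 0.011475 = 63.1948083
  S → negative
  Lon: 93° + 34/60 + 14/3600 = 93 + 0.566667 + 0.003889 = 93.5705556
  E → positive
Point 4:
  φ: 16′ + 51.1″ = 16.85167′; 5 + 16.85167/60 = 5.2808611
  S → negative
  λ: 8′ + 29″ = 8.48333′; 36 + 8.48333/60 = 36.1413889
  hemisphere W, so the sign is −
Point 5:
  φ: 88° + 35/60 + 35.1/3600 = 88 + 0.583333 + 0.009750 = 88.5930833
  S ⇒ negate
  Lon: 48′ + 16.4″ = 48.27333′; 70 + 48.27333/60 = 70.8045556
  hemisphere W, so the sign is −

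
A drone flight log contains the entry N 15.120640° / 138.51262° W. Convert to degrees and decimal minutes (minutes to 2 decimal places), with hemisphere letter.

Lat: fractional part 0.120640 → 7.2384 minutes
Lon: minutes = (138.512620 − 138) × 60 = 30.7572

15° 7.24′ N, 138° 30.76′ W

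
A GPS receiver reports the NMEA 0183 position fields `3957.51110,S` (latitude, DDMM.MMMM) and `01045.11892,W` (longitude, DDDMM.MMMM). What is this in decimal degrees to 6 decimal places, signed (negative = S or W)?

-39.958518, -10.751982

φ: degrees = first 2 digits = 39, minutes = 57.5111; 39 + 57.5111/60 = 39.9585183
hemisphere S, so the sign is −
λ: split at 3 digits → 010° and 45.11892′; 10 + 45.11892/60 = 10.7519820
W ⇒ negate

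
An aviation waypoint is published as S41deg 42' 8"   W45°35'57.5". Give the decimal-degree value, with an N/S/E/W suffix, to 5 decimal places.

Lat: 41° + 42/60 + 8/3600 = 41 + 0.700000 + 0.002222 = 41.702222
Longitude: 35′ + 57.5″ = 35.95833′; 45 + 35.95833/60 = 45.599306

41.70222° S, 45.59931° W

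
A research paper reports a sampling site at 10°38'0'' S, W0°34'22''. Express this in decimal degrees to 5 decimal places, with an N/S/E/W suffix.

Latitude: 10° + 38/60 + 0/3600 = 10 + 0.633333 + 0.000000 = 10.633333
Longitude: 34′ + 22″ = 34.36667′; 0 + 34.36667/60 = 0.572778

10.63333° S, 0.57278° W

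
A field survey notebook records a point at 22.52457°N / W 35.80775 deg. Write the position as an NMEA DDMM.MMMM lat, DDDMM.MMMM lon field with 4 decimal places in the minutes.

2231.4742,N / 03548.4650,W

φ: fractional part 0.524570 → 31.474200 minutes
Longitude: minutes = (35.807750 − 35) × 60 = 48.465000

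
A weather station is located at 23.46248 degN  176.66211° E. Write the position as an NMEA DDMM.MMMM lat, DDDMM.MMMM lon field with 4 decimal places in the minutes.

Latitude: 23° + 0.462480 × 60 = 23° 27.748800′
Longitude: fractional part 0.662110 → 39.726600 minutes

2327.7488,N / 17639.7266,E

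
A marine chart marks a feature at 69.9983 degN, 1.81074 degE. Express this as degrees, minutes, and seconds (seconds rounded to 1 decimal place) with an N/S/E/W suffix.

69°59′53.9″ N, 1°48′38.7″ E

Lat: 0.998300 × 60 = 59.89800′ → 59′, remainder × 60 = 53.880″
λ: whole degrees 1; 48.64440′ → 48′ and 38.664″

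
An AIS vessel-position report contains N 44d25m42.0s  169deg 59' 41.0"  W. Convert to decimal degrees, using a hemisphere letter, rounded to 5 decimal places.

44.42833° N, 169.99472° W

Latitude: 44 + 25/60 + 42/3600 = 44.428333
Lon: 169° + 59/60 + 41/3600 = 169 + 0.983333 + 0.011389 = 169.994722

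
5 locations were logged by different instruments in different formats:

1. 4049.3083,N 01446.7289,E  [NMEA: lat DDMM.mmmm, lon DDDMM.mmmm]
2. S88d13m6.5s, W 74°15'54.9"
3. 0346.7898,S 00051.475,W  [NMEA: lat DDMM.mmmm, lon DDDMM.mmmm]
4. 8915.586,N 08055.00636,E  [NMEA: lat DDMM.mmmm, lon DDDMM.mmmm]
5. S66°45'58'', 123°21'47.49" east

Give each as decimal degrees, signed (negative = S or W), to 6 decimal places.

Point 1:
  Latitude: split at 2 digits → 40° and 49.3083′; 40 + 49.3083/60 = 40.8218050
  N ⇒ keep positive
  Lon: split at 3 digits → 014° and 46.7289′; 14 + 46.7289/60 = 14.7788150
  E → positive
Point 2:
  Latitude: 88 + 13/60 + 6.5/3600 = 88.2184722
  hemisphere S, so the sign is −
  Lon: 74° + 15/60 + 54.9/3600 = 74 + 0.250000 + 0.015250 = 74.2652500
  W ⇒ negate
Point 3:
  Latitude: degrees = first 2 digits = 3, minutes = 46.7898; 3 + 46.7898/60 = 3.7798300
  hemisphere S, so the sign is −
  Lon: split at 3 digits → 000° and 51.475′; 0 + 51.475/60 = 0.8579167
  hemisphere W, so the sign is −
Point 4:
  Lat: split at 2 digits → 89° and 15.586′; 89 + 15.586/60 = 89.2597667
  N → positive
  Longitude: degrees = first 3 digits = 80, minutes = 55.00636; 80 + 55.00636/60 = 80.9167727
  E ⇒ keep positive
Point 5:
  φ: 66° + 45/60 + 58/3600 = 66 + 0.750000 + 0.016111 = 66.7661111
  S → negative
  Lon: 123 + 21/60 + 47.49/3600 = 123.3631917
  E → positive

1. 40.821805, 14.778815
2. -88.218472, -74.265250
3. -3.779830, -0.857917
4. 89.259767, 80.916773
5. -66.766111, 123.363192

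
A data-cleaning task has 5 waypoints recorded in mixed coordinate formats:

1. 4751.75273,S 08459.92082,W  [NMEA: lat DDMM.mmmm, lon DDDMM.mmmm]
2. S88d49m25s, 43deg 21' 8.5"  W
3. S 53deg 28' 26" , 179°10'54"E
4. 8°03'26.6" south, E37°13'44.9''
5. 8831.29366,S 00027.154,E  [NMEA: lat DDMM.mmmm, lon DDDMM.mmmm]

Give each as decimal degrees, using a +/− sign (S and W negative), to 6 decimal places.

1. -47.862546, -84.998680
2. -88.823611, -43.352361
3. -53.473889, 179.181667
4. -8.057389, 37.229139
5. -88.521561, 0.452567

Point 1:
  Latitude: split at 2 digits → 47° and 51.75273′; 47 + 51.75273/60 = 47.8625455
  S → negative
  Lon: degrees = first 3 digits = 84, minutes = 59.92082; 84 + 59.92082/60 = 84.9986803
  W → negative
Point 2:
  Latitude: 49′ + 25″ = 49.41667′; 88 + 49.41667/60 = 88.8236111
  S ⇒ negate
  Longitude: 43° + 21/60 + 8.5/3600 = 43 + 0.350000 + 0.002361 = 43.3523611
  hemisphere W, so the sign is −
Point 3:
  Latitude: 53 + 28/60 + 26/3600 = 53.4738889
  S ⇒ negate
  λ: 179° + 10/60 + 54/3600 = 179 + 0.166667 + 0.015000 = 179.1816667
  E ⇒ keep positive
Point 4:
  Latitude: 8° + 3/60 + 26.6/3600 = 8 + 0.050000 + 0.007389 = 8.0573889
  hemisphere S, so the sign is −
  Longitude: 37° + 13/60 + 44.9/3600 = 37 + 0.216667 + 0.012472 = 37.2291389
  E → positive
Point 5:
  φ: split at 2 digits → 88° and 31.29366′; 88 + 31.29366/60 = 88.5215610
  hemisphere S, so the sign is −
  Lon: split at 3 digits → 000° and 27.154′; 0 + 27.154/60 = 0.4525667
  E ⇒ keep positive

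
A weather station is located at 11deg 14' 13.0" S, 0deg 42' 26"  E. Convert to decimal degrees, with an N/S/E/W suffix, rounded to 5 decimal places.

11.23694° S, 0.70722° E

Lat: 11° + 14/60 + 13/3600 = 11 + 0.233333 + 0.003611 = 11.236944
Longitude: 0 + 42/60 + 26/3600 = 0.707222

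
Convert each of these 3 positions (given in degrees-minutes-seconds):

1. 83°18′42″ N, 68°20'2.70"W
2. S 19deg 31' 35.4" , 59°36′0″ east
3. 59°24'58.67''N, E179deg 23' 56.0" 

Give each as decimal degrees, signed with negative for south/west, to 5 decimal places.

Point 1:
  Latitude: 18′ + 42″ = 18.70000′; 83 + 18.70000/60 = 83.311667
  N ⇒ keep positive
  Longitude: 20′ + 2.7″ = 20.04500′; 68 + 20.04500/60 = 68.334083
  W ⇒ negate
Point 2:
  Lat: 19° + 31/60 + 35.4/3600 = 19 + 0.516667 + 0.009833 = 19.526500
  S ⇒ negate
  Lon: 36′ + 0″ = 36.00000′; 59 + 36.00000/60 = 59.600000
  E → positive
Point 3:
  Latitude: 59 + 24/60 + 58.67/3600 = 59.416297
  N → positive
  λ: 179 + 23/60 + 56/3600 = 179.398889
  E → positive

1. 83.31167, -68.33408
2. -19.52650, 59.60000
3. 59.41630, 179.39889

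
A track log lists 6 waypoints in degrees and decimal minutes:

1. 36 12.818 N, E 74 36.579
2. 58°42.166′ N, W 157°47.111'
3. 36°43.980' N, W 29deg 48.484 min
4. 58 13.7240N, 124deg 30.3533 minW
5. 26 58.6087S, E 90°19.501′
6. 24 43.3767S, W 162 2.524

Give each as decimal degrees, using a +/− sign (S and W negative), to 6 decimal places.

Point 1:
  Lat: 36 + 12.818/60 = 36.2136333
  N → positive
  Lon: 74 + 36.579/60 = 74.6096500
  E ⇒ keep positive
Point 2:
  Lat: 42.166′ = 0.702767°; total 58.7027667
  N → positive
  λ: 47.111′ = 0.785183°; total 157.7851833
  hemisphere W, so the sign is −
Point 3:
  Latitude: 43.98′ = 0.733000°; total 36.7330000
  N ⇒ keep positive
  λ: 29 + 48.484/60 = 29.8080667
  W → negative
Point 4:
  φ: 58 + 13.724/60 = 58.2287333
  N → positive
  Lon: 30.3533′ = 0.505888°; total 124.5058883
  W ⇒ negate
Point 5:
  Latitude: 58.6087′ = 0.976812°; total 26.9768117
  hemisphere S, so the sign is −
  λ: 90 + 19.501/60 = 90.3250167
  E → positive
Point 6:
  Latitude: 43.3767′ = 0.722945°; total 24.7229450
  S → negative
  Longitude: 2.524′ = 0.042067°; total 162.0420667
  W → negative

1. 36.213633, 74.609650
2. 58.702767, -157.785183
3. 36.733000, -29.808067
4. 58.228733, -124.505888
5. -26.976812, 90.325017
6. -24.722945, -162.042067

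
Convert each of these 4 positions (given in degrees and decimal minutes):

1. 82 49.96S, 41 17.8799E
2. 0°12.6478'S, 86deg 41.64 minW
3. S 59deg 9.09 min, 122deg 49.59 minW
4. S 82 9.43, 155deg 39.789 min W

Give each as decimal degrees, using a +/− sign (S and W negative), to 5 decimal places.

Point 1:
  Latitude: 82 + 49.96/60 = 82.832667
  S → negative
  Lon: 17.8799′ = 0.297998°; total 41.297998
  E ⇒ keep positive
Point 2:
  φ: 12.6478′ = 0.210797°; total 0.210797
  hemisphere S, so the sign is −
  Longitude: 86 + 41.64/60 = 86.694000
  W → negative
Point 3:
  Lat: 9.09′ = 0.151500°; total 59.151500
  S ⇒ negate
  Lon: 49.59′ = 0.826500°; total 122.826500
  hemisphere W, so the sign is −
Point 4:
  φ: 9.43′ = 0.157167°; total 82.157167
  S ⇒ negate
  Lon: 155 + 39.789/60 = 155.663150
  W → negative

1. -82.83267, 41.29800
2. -0.21080, -86.69400
3. -59.15150, -122.82650
4. -82.15717, -155.66315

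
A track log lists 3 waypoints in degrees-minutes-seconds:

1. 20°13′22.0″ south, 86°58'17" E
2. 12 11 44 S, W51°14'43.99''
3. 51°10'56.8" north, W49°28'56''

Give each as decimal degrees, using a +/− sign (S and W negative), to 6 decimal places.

Point 1:
  φ: 13′ + 22″ = 13.36667′; 20 + 13.36667/60 = 20.2227778
  S ⇒ negate
  λ: 86° + 58/60 + 17/3600 = 86 + 0.966667 + 0.004722 = 86.9713889
  E → positive
Point 2:
  Latitude: 12° + 11/60 + 44/3600 = 12 + 0.183333 + 0.012222 = 12.1955556
  S → negative
  Lon: 51 + 14/60 + 43.99/3600 = 51.2455528
  W → negative
Point 3:
  Latitude: 10′ + 56.8″ = 10.94667′; 51 + 10.94667/60 = 51.1824444
  N ⇒ keep positive
  λ: 49° + 28/60 + 56/3600 = 49 + 0.466667 + 0.015556 = 49.4822222
  W ⇒ negate

1. -20.222778, 86.971389
2. -12.195556, -51.245553
3. 51.182444, -49.482222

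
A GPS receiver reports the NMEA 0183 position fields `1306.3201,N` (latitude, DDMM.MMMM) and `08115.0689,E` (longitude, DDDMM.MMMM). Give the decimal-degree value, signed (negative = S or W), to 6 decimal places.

φ: degrees = first 2 digits = 13, minutes = 6.3201; 13 + 6.3201/60 = 13.1053350
N ⇒ keep positive
Longitude: split at 3 digits → 081° and 15.0689′; 81 + 15.0689/60 = 81.2511483
E → positive

13.105335, 81.251148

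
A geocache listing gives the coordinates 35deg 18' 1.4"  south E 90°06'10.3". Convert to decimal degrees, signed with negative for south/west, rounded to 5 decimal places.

-35.30039, 90.10286

Latitude: 35° + 18/60 + 1.4/3600 = 35 + 0.300000 + 0.000389 = 35.300389
S → negative
λ: 90 + 6/60 + 10.3/3600 = 90.102861
E → positive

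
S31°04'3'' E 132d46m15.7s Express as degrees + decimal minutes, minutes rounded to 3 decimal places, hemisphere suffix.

31° 4.050′ S, 132° 46.262′ E

Lat: 4 + 3/60 = 4.05000′
λ: 46 + 15.7/60 = 46.26167′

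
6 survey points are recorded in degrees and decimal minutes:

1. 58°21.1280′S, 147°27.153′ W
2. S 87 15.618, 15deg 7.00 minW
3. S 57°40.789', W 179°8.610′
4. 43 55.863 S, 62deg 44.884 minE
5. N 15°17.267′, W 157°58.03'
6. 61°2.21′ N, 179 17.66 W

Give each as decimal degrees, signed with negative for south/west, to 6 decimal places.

Point 1:
  Latitude: 58 + 21.128/60 = 58.3521333
  S ⇒ negate
  Lon: 147 + 27.153/60 = 147.4525500
  W ⇒ negate
Point 2:
  φ: 15.618′ = 0.260300°; total 87.2603000
  S → negative
  Longitude: 15 + 7/60 = 15.1166667
  W → negative
Point 3:
  φ: 57 + 40.789/60 = 57.6798167
  S → negative
  Lon: 179 + 8.61/60 = 179.1435000
  W → negative
Point 4:
  φ: 43 + 55.863/60 = 43.9310500
  S ⇒ negate
  Longitude: 62 + 44.884/60 = 62.7480667
  E ⇒ keep positive
Point 5:
  Latitude: 17.267′ = 0.287783°; total 15.2877833
  N ⇒ keep positive
  Lon: 58.03′ = 0.967167°; total 157.9671667
  hemisphere W, so the sign is −
Point 6:
  Latitude: 61 + 2.21/60 = 61.0368333
  N → positive
  Lon: 17.66′ = 0.294333°; total 179.2943333
  W ⇒ negate

1. -58.352133, -147.452550
2. -87.260300, -15.116667
3. -57.679817, -179.143500
4. -43.931050, 62.748067
5. 15.287783, -157.967167
6. 61.036833, -179.294333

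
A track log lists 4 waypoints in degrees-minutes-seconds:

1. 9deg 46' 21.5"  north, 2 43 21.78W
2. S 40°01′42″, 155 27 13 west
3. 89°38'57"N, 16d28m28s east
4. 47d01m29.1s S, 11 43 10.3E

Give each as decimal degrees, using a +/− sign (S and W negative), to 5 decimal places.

Point 1:
  Latitude: 46′ + 21.5″ = 46.35833′; 9 + 46.35833/60 = 9.772639
  N ⇒ keep positive
  λ: 2 + 43/60 + 21.78/3600 = 2.722717
  W → negative
Point 2:
  φ: 1′ + 42″ = 1.70000′; 40 + 1.70000/60 = 40.028333
  S → negative
  Longitude: 155 + 27/60 + 13/3600 = 155.453611
  W ⇒ negate
Point 3:
  φ: 89 + 38/60 + 57/3600 = 89.649167
  N ⇒ keep positive
  Lon: 28′ + 28″ = 28.46667′; 16 + 28.46667/60 = 16.474444
  E ⇒ keep positive
Point 4:
  Lat: 1′ + 29.1″ = 1.48500′; 47 + 1.48500/60 = 47.024750
  S → negative
  Longitude: 11° + 43/60 + 10.3/3600 = 11 + 0.716667 + 0.002861 = 11.719528
  E → positive

1. 9.77264, -2.72272
2. -40.02833, -155.45361
3. 89.64917, 16.47444
4. -47.02475, 11.71953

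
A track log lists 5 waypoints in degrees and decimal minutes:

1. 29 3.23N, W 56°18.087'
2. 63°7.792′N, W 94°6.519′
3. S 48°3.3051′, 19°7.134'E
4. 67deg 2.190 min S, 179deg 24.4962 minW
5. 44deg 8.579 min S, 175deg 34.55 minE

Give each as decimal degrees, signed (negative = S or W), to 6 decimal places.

Point 1:
  Lat: 3.23′ = 0.053833°; total 29.0538333
  N → positive
  Longitude: 18.087′ = 0.301450°; total 56.3014500
  W → negative
Point 2:
  φ: 63 + 7.792/60 = 63.1298667
  N ⇒ keep positive
  Lon: 94 + 6.519/60 = 94.1086500
  W ⇒ negate
Point 3:
  Lat: 48 + 3.3051/60 = 48.0550850
  S → negative
  Longitude: 19 + 7.134/60 = 19.1189000
  E ⇒ keep positive
Point 4:
  φ: 67 + 2.19/60 = 67.0365000
  hemisphere S, so the sign is −
  Lon: 24.4962′ = 0.408270°; total 179.4082700
  W ⇒ negate
Point 5:
  Lat: 44 + 8.579/60 = 44.1429833
  S ⇒ negate
  λ: 34.55′ = 0.575833°; total 175.5758333
  E ⇒ keep positive

1. 29.053833, -56.301450
2. 63.129867, -94.108650
3. -48.055085, 19.118900
4. -67.036500, -179.408270
5. -44.142983, 175.575833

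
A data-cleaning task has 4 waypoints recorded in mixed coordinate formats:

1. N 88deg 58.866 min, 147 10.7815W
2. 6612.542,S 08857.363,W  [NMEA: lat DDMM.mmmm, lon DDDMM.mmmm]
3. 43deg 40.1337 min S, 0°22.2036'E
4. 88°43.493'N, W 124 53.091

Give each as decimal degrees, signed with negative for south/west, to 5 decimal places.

1. 88.98110, -147.17969
2. -66.20903, -88.95605
3. -43.66890, 0.37006
4. 88.72488, -124.88485

Point 1:
  Lat: 88 + 58.866/60 = 88.981100
  N ⇒ keep positive
  λ: 147 + 10.7815/60 = 147.179692
  hemisphere W, so the sign is −
Point 2:
  Lat: split at 2 digits → 66° and 12.542′; 66 + 12.542/60 = 66.209033
  hemisphere S, so the sign is −
  Longitude: degrees = first 3 digits = 88, minutes = 57.363; 88 + 57.363/60 = 88.956050
  W ⇒ negate
Point 3:
  Latitude: 40.1337′ = 0.668895°; total 43.668895
  hemisphere S, so the sign is −
  Longitude: 22.2036′ = 0.370060°; total 0.370060
  E ⇒ keep positive
Point 4:
  Lat: 43.493′ = 0.724883°; total 88.724883
  N → positive
  Longitude: 124 + 53.091/60 = 124.884850
  hemisphere W, so the sign is −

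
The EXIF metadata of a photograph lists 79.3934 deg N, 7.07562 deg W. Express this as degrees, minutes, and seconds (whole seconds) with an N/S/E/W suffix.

79°23′36″ N, 7°04′32″ W

Latitude: 0.393400° → 23.60400′; 0.60400 × 60 = 36.24″
λ: 0.075620° → 4.53720′; 0.53720 × 60 = 32.23″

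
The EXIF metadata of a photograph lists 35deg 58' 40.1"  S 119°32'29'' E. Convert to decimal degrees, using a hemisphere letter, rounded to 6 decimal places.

Lat: 35° + 58/60 + 40.1/3600 = 35 + 0.966667 + 0.011139 = 35.9778056
Longitude: 119 + 32/60 + 29/3600 = 119.5413889

35.977806° S, 119.541389° E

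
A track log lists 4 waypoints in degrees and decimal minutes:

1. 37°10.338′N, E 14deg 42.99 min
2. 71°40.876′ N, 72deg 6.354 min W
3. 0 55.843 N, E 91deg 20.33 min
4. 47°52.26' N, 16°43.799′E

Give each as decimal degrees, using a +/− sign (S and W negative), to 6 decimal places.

Point 1:
  Latitude: 37 + 10.338/60 = 37.1723000
  N → positive
  λ: 42.99′ = 0.716500°; total 14.7165000
  E → positive
Point 2:
  φ: 71 + 40.876/60 = 71.6812667
  N ⇒ keep positive
  Lon: 6.354′ = 0.105900°; total 72.1059000
  W → negative
Point 3:
  Lat: 0 + 55.843/60 = 0.9307167
  N ⇒ keep positive
  Lon: 20.33′ = 0.338833°; total 91.3388333
  E ⇒ keep positive
Point 4:
  φ: 52.26′ = 0.871000°; total 47.8710000
  N ⇒ keep positive
  Longitude: 16 + 43.799/60 = 16.7299833
  E → positive

1. 37.172300, 14.716500
2. 71.681267, -72.105900
3. 0.930717, 91.338833
4. 47.871000, 16.729983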